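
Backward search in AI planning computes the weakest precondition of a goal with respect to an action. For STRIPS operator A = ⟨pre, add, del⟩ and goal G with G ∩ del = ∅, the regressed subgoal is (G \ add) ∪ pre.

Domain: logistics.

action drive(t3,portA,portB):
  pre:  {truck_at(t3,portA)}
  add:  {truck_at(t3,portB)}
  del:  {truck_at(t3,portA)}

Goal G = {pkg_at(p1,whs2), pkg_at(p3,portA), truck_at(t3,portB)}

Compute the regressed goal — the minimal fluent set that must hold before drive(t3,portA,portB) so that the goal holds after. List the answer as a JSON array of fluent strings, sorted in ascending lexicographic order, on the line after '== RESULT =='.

Regress:
  G ∩ del = {}  (empty — regression defined)
  G \ add = {pkg_at(p1,whs2), pkg_at(p3,portA), truck_at(t3,portB)} \ {truck_at(t3,portB)} = {pkg_at(p1,whs2), pkg_at(p3,portA)}
  ∪ pre   = {pkg_at(p1,whs2), pkg_at(p3,portA)} ∪ {truck_at(t3,portA)}
          = {pkg_at(p1,whs2), pkg_at(p3,portA), truck_at(t3,portA)}

== RESULT ==
["pkg_at(p1,whs2)", "pkg_at(p3,portA)", "truck_at(t3,portA)"]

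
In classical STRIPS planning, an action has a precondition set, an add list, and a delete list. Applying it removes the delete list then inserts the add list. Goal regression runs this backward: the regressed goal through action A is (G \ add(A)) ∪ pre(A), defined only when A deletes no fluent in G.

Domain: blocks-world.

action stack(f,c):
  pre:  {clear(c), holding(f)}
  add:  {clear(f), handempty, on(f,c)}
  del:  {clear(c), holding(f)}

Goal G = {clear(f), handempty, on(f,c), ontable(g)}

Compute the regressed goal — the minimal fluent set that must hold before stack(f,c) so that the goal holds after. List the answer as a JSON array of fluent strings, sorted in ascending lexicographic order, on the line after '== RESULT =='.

Compute (G \ add) ∪ pre:
  G ∩ del = {}  (empty — regression defined)
  G \ add = {clear(f), handempty, on(f,c), ontable(g)} \ {clear(f), handempty, on(f,c)} = {ontable(g)}
  ∪ pre   = {ontable(g)} ∪ {clear(c), holding(f)}
          = {clear(c), holding(f), ontable(g)}

== RESULT ==
["clear(c)", "holding(f)", "ontable(g)"]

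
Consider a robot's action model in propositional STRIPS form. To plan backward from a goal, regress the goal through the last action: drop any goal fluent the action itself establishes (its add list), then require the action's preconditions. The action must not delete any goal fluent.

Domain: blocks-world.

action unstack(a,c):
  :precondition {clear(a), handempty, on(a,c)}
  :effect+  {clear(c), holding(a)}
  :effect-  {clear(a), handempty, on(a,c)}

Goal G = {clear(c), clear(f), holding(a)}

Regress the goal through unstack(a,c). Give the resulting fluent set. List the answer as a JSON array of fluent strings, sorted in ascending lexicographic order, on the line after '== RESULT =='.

Regress:
  G ∩ del = {}  (empty — regression defined)
  G \ add = {clear(c), clear(f), holding(a)} \ {clear(c), holding(a)} = {clear(f)}
  ∪ pre   = {clear(f)} ∪ {clear(a), handempty, on(a,c)}
          = {clear(a), clear(f), handempty, on(a,c)}

== RESULT ==
["clear(a)", "clear(f)", "handempty", "on(a,c)"]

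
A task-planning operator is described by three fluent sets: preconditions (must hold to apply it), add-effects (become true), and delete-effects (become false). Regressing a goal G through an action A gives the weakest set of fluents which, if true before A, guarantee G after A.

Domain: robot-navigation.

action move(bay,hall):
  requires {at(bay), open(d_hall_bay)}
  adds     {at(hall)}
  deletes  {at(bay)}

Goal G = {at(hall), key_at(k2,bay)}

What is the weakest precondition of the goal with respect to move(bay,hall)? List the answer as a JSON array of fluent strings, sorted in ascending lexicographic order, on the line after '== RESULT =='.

Compute (G \ add) ∪ pre:
  G ∩ del = {}  (empty — regression defined)
  G \ add = {at(hall), key_at(k2,bay)} \ {at(hall)} = {key_at(k2,bay)}
  ∪ pre   = {key_at(k2,bay)} ∪ {at(bay), open(d_hall_bay)}
          = {at(bay), key_at(k2,bay), open(d_hall_bay)}

== RESULT ==
["at(bay)", "key_at(k2,bay)", "open(d_hall_bay)"]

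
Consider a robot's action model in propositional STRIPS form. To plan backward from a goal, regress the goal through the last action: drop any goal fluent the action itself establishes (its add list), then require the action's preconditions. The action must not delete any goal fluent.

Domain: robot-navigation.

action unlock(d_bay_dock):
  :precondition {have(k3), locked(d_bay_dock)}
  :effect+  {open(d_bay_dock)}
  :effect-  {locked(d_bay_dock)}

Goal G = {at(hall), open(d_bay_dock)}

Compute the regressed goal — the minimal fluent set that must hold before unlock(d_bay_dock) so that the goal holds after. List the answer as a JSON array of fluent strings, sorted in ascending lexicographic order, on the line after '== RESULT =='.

Regress:
  G ∩ del = {}  (empty — regression defined)
  G \ add = {at(hall), open(d_bay_dock)} \ {open(d_bay_dock)} = {at(hall)}
  ∪ pre   = {at(hall)} ∪ {have(k3), locked(d_bay_dock)}
          = {at(hall), have(k3), locked(d_bay_dock)}

== RESULT ==
["at(hall)", "have(k3)", "locked(d_bay_dock)"]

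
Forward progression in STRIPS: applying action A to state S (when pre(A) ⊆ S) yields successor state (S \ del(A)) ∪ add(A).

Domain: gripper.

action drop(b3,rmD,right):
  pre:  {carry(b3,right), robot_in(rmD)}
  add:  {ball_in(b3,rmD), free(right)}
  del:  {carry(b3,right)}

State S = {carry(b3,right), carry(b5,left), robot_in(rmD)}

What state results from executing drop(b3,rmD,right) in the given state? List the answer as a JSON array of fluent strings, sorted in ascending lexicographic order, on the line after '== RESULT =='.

Progress:
  pre ⊆ S: {carry(b3,right), robot_in(rmD)} ⊆ S  — applicable
  S \ del = {carry(b5,left), robot_in(rmD)}
  ∪ add   = {ball_in(b3,rmD), carry(b5,left), free(right), robot_in(rmD)}

== RESULT ==
["ball_in(b3,rmD)", "carry(b5,left)", "free(right)", "robot_in(rmD)"]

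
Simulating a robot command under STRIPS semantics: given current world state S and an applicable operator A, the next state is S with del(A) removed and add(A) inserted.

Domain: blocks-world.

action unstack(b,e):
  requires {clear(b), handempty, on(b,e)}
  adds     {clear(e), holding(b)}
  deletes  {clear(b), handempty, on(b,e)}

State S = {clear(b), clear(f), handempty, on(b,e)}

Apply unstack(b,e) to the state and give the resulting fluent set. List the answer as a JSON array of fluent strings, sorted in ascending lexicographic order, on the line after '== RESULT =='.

Progress:
  pre ⊆ S: {clear(b), handempty, on(b,e)} ⊆ S  — applicable
  S \ del = {clear(f)}
  ∪ add   = {clear(e), clear(f), holding(b)}

== RESULT ==
["clear(e)", "clear(f)", "holding(b)"]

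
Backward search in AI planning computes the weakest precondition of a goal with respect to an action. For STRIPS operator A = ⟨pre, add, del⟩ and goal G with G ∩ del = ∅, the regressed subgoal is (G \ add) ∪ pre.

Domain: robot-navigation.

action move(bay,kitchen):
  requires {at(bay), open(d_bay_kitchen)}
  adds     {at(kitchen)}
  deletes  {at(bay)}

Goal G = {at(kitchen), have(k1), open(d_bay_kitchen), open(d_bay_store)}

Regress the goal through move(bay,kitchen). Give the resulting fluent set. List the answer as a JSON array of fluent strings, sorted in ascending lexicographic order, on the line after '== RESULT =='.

Compute (G \ add) ∪ pre:
  G ∩ del = {}  (empty — regression defined)
  G \ add = {at(kitchen), have(k1), open(d_bay_kitchen), open(d_bay_store)} \ {at(kitchen)} = {have(k1), open(d_bay_kitchen), open(d_bay_store)}
  ∪ pre   = {have(k1), open(d_bay_kitchen), open(d_bay_store)} ∪ {at(bay), open(d_bay_kitchen)}
          = {at(bay), have(k1), open(d_bay_kitchen), open(d_bay_store)}

== RESULT ==
["at(bay)", "have(k1)", "open(d_bay_kitchen)", "open(d_bay_store)"]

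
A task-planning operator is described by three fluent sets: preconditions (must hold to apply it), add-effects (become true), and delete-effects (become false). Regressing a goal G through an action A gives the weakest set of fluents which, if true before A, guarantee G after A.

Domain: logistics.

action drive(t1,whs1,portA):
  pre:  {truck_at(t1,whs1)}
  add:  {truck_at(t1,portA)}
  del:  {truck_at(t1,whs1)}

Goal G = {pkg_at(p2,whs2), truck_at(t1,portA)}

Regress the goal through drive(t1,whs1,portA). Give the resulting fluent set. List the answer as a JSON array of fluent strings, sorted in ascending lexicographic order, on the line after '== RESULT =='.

Regress:
  G ∩ del = {}  (empty — regression defined)
  G \ add = {pkg_at(p2,whs2), truck_at(t1,portA)} \ {truck_at(t1,portA)} = {pkg_at(p2,whs2)}
  ∪ pre   = {pkg_at(p2,whs2)} ∪ {truck_at(t1,whs1)}
          = {pkg_at(p2,whs2), truck_at(t1,whs1)}

== RESULT ==
["pkg_at(p2,whs2)", "truck_at(t1,whs1)"]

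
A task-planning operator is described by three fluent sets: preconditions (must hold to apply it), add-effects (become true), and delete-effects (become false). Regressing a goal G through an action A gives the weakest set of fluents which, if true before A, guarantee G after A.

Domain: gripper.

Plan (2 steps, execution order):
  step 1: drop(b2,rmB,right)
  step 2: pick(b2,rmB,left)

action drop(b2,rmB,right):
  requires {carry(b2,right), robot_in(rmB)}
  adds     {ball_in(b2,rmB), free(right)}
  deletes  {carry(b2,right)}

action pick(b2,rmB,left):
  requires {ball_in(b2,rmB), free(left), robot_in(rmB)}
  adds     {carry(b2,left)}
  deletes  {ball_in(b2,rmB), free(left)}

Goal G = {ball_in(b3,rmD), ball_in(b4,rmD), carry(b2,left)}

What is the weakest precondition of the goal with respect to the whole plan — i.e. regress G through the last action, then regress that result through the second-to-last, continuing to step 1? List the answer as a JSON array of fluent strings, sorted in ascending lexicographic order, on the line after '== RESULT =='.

Regress step by step:
  through step 2 (pick(b2,rmB,left)): drop {carry(b2,left)}, keep {ball_in(b3,rmD), ball_in(b4,rmD)}, require {ball_in(b2,rmB), free(left), robot_in(rmB)}
    → {ball_in(b2,rmB), ball_in(b3,rmD), ball_in(b4,rmD), free(left), robot_in(rmB)}
  through step 1 (drop(b2,rmB,right)): drop {ball_in(b2,rmB)}, keep {ball_in(b3,rmD), ball_in(b4,rmD), free(left), robot_in(rmB)}, require {carry(b2,right), robot_in(rmB)}
    → {ball_in(b3,rmD), ball_in(b4,rmD), carry(b2,right), free(left), robot_in(rmB)}

== RESULT ==
["ball_in(b3,rmD)", "ball_in(b4,rmD)", "carry(b2,right)", "free(left)", "robot_in(rmB)"]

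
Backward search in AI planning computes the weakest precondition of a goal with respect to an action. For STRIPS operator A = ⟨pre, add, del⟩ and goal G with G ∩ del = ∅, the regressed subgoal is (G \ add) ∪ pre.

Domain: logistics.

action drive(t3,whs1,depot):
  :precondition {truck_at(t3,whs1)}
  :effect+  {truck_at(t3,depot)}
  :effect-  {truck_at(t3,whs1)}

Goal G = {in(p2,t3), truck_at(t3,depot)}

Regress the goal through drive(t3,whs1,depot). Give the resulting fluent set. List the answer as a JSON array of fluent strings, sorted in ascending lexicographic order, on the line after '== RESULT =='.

Regress:
  G ∩ del = {}  (empty — regression defined)
  G \ add = {in(p2,t3), truck_at(t3,depot)} \ {truck_at(t3,depot)} = {in(p2,t3)}
  ∪ pre   = {in(p2,t3)} ∪ {truck_at(t3,whs1)}
          = {in(p2,t3), truck_at(t3,whs1)}

== RESULT ==
["in(p2,t3)", "truck_at(t3,whs1)"]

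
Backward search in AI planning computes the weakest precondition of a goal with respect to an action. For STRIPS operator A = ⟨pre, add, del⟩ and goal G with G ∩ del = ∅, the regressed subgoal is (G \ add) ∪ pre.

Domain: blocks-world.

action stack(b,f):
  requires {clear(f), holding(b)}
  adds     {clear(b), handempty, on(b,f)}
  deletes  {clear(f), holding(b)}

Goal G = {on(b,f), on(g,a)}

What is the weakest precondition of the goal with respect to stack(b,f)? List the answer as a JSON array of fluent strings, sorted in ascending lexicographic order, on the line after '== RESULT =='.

Compute (G \ add) ∪ pre:
  G ∩ del = {}  (empty — regression defined)
  G \ add = {on(b,f), on(g,a)} \ {clear(b), handempty, on(b,f)} = {on(g,a)}
  ∪ pre   = {on(g,a)} ∪ {clear(f), holding(b)}
          = {clear(f), holding(b), on(g,a)}

== RESULT ==
["clear(f)", "holding(b)", "on(g,a)"]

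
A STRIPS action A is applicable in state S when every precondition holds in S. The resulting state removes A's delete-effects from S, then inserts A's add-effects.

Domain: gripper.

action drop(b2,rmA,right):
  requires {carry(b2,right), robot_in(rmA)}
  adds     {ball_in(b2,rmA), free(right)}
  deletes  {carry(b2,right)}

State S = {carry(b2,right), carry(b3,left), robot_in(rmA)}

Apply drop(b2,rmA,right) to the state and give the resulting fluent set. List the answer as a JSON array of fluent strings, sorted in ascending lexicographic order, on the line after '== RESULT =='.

Compute (S \ del) ∪ add:
  pre ⊆ S: {carry(b2,right), robot_in(rmA)} ⊆ S  — applicable
  S \ del = {carry(b3,left), robot_in(rmA)}
  ∪ add   = {ball_in(b2,rmA), carry(b3,left), free(right), robot_in(rmA)}

== RESULT ==
["ball_in(b2,rmA)", "carry(b3,left)", "free(right)", "robot_in(rmA)"]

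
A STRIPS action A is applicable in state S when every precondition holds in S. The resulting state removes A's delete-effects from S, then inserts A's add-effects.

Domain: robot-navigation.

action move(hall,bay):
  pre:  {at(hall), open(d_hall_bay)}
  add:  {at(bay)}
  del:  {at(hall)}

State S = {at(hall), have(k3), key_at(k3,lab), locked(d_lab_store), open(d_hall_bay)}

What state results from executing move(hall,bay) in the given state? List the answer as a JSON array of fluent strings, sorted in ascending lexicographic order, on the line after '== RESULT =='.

Progress:
  pre ⊆ S: {at(hall), open(d_hall_bay)} ⊆ S  — applicable
  S \ del = {have(k3), key_at(k3,lab), locked(d_lab_store), open(d_hall_bay)}
  ∪ add   = {at(bay), have(k3), key_at(k3,lab), locked(d_lab_store), open(d_hall_bay)}

== RESULT ==
["at(bay)", "have(k3)", "key_at(k3,lab)", "locked(d_lab_store)", "open(d_hall_bay)"]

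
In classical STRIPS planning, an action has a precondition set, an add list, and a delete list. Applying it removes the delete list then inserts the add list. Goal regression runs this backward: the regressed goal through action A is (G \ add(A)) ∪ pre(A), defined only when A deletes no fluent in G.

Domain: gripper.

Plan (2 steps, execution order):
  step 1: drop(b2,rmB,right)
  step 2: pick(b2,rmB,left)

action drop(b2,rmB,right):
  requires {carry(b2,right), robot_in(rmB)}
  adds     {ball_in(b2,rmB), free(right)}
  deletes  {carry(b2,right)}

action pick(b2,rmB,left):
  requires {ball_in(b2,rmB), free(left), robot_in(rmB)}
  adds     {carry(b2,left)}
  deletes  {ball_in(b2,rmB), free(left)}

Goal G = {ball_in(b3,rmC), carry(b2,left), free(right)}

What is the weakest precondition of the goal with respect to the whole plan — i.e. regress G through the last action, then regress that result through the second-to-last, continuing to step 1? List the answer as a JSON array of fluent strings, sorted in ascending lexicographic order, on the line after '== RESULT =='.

Regress step by step:
  through step 2 (pick(b2,rmB,left)): drop {carry(b2,left)}, keep {ball_in(b3,rmC), free(right)}, require {ball_in(b2,rmB), free(left), robot_in(rmB)}
    → {ball_in(b2,rmB), ball_in(b3,rmC), free(left), free(right), robot_in(rmB)}
  through step 1 (drop(b2,rmB,right)): drop {ball_in(b2,rmB), free(right)}, keep {ball_in(b3,rmC), free(left), robot_in(rmB)}, require {carry(b2,right), robot_in(rmB)}
    → {ball_in(b3,rmC), carry(b2,right), free(left), robot_in(rmB)}

== RESULT ==
["ball_in(b3,rmC)", "carry(b2,right)", "free(left)", "robot_in(rmB)"]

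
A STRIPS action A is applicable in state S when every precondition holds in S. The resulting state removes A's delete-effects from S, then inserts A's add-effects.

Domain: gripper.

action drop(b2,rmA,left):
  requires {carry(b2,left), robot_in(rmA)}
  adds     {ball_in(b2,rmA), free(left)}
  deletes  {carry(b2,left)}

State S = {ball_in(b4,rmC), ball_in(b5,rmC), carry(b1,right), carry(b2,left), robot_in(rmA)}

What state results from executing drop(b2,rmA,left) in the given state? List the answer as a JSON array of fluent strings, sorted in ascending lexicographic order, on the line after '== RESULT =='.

Progress:
  pre ⊆ S: {carry(b2,left), robot_in(rmA)} ⊆ S  — applicable
  S \ del = {ball_in(b4,rmC), ball_in(b5,rmC), carry(b1,right), robot_in(rmA)}
  ∪ add   = {ball_in(b2,rmA), ball_in(b4,rmC), ball_in(b5,rmC), carry(b1,right), free(left), robot_in(rmA)}

== RESULT ==
["ball_in(b2,rmA)", "ball_in(b4,rmC)", "ball_in(b5,rmC)", "carry(b1,right)", "free(left)", "robot_in(rmA)"]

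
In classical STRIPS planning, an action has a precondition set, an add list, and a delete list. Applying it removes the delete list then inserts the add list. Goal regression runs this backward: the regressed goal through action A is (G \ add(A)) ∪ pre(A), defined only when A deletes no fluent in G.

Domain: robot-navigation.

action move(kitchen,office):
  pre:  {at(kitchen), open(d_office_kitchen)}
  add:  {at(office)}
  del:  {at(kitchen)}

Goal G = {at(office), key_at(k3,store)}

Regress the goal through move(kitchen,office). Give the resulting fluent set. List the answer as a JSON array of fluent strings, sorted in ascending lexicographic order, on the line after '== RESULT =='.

Regress:
  G ∩ del = {}  (empty — regression defined)
  G \ add = {at(office), key_at(k3,store)} \ {at(office)} = {key_at(k3,store)}
  ∪ pre   = {key_at(k3,store)} ∪ {at(kitchen), open(d_office_kitchen)}
          = {at(kitchen), key_at(k3,store), open(d_office_kitchen)}

== RESULT ==
["at(kitchen)", "key_at(k3,store)", "open(d_office_kitchen)"]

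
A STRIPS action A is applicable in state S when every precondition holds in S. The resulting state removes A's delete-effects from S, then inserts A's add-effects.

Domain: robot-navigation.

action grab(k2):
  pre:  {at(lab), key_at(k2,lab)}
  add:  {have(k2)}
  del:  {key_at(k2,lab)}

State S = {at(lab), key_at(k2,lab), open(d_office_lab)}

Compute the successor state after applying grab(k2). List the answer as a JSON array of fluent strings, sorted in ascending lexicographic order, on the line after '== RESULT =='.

Compute (S \ del) ∪ add:
  pre ⊆ S: {at(lab), key_at(k2,lab)} ⊆ S  — applicable
  S \ del = {at(lab), open(d_office_lab)}
  ∪ add   = {at(lab), have(k2), open(d_office_lab)}

== RESULT ==
["at(lab)", "have(k2)", "open(d_office_lab)"]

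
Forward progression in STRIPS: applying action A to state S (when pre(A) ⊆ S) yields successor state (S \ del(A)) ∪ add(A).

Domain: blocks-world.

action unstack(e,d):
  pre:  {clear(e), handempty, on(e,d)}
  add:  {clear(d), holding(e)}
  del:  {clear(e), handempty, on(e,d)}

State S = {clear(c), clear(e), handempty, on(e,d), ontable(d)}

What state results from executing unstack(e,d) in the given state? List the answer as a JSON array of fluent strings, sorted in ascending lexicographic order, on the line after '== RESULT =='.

Compute (S \ del) ∪ add:
  pre ⊆ S: {clear(e), handempty, on(e,d)} ⊆ S  — applicable
  S \ del = {clear(c), ontable(d)}
  ∪ add   = {clear(c), clear(d), holding(e), ontable(d)}

== RESULT ==
["clear(c)", "clear(d)", "holding(e)", "ontable(d)"]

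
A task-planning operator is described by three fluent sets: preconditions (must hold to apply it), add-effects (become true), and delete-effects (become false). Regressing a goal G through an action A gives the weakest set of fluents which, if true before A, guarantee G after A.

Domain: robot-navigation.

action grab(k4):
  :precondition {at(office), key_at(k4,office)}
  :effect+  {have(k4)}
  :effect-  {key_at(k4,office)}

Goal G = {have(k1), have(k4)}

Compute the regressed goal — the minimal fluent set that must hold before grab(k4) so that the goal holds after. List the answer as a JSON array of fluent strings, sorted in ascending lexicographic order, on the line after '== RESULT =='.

Regress:
  G ∩ del = {}  (empty — regression defined)
  G \ add = {have(k1), have(k4)} \ {have(k4)} = {have(k1)}
  ∪ pre   = {have(k1)} ∪ {at(office), key_at(k4,office)}
          = {at(office), have(k1), key_at(k4,office)}

== RESULT ==
["at(office)", "have(k1)", "key_at(k4,office)"]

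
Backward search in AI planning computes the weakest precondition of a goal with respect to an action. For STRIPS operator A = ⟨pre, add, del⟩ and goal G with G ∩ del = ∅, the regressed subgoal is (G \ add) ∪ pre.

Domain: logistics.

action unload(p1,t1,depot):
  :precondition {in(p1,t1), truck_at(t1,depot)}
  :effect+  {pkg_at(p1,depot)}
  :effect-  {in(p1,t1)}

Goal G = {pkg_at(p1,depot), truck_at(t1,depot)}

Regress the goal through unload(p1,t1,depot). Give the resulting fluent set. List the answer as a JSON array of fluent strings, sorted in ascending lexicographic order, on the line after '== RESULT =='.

Compute (G \ add) ∪ pre:
  G ∩ del = {}  (empty — regression defined)
  G \ add = {pkg_at(p1,depot), truck_at(t1,depot)} \ {pkg_at(p1,depot)} = {truck_at(t1,depot)}
  ∪ pre   = {truck_at(t1,depot)} ∪ {in(p1,t1), truck_at(t1,depot)}
          = {in(p1,t1), truck_at(t1,depot)}

== RESULT ==
["in(p1,t1)", "truck_at(t1,depot)"]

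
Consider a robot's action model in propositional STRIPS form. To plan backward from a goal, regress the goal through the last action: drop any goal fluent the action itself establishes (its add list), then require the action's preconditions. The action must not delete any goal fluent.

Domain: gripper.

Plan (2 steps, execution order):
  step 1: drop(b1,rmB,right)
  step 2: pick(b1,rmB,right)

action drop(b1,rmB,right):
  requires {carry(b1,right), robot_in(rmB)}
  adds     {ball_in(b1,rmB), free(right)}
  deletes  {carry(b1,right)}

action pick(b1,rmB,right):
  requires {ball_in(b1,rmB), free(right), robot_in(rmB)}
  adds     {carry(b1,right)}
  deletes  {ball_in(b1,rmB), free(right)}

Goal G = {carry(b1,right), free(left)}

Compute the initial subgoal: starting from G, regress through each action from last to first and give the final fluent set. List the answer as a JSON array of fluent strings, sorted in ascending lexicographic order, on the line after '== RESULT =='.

Regress step by step:
  through step 2 (pick(b1,rmB,right)): drop {carry(b1,right)}, keep {free(left)}, require {ball_in(b1,rmB), free(right), robot_in(rmB)}
    → {ball_in(b1,rmB), free(left), free(right), robot_in(rmB)}
  through step 1 (drop(b1,rmB,right)): drop {ball_in(b1,rmB), free(right)}, keep {free(left), robot_in(rmB)}, require {carry(b1,right), robot_in(rmB)}
    → {carry(b1,right), free(left), robot_in(rmB)}

== RESULT ==
["carry(b1,right)", "free(left)", "robot_in(rmB)"]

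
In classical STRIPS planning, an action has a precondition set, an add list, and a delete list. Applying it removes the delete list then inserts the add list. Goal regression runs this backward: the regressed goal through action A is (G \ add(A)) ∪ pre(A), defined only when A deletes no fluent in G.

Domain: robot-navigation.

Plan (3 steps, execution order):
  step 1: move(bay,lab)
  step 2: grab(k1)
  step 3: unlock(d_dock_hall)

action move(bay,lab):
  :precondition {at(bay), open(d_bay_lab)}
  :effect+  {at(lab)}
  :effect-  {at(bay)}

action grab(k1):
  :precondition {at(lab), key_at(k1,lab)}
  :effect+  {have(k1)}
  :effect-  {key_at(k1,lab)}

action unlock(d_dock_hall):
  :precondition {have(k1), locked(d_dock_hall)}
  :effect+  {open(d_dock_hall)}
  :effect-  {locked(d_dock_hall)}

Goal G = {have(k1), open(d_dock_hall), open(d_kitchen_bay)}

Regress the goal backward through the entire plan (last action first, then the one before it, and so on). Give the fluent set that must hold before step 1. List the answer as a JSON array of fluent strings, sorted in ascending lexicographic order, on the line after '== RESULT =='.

Regress step by step:
  through step 3 (unlock(d_dock_hall)): drop {open(d_dock_hall)}, keep {have(k1), open(d_kitchen_bay)}, require {have(k1), locked(d_dock_hall)}
    → {have(k1), locked(d_dock_hall), open(d_kitchen_bay)}
  through step 2 (grab(k1)): drop {have(k1)}, keep {locked(d_dock_hall), open(d_kitchen_bay)}, require {at(lab), key_at(k1,lab)}
    → {at(lab), key_at(k1,lab), locked(d_dock_hall), open(d_kitchen_bay)}
  through step 1 (move(bay,lab)): drop {at(lab)}, keep {key_at(k1,lab), locked(d_dock_hall), open(d_kitchen_bay)}, require {at(bay), open(d_bay_lab)}
    → {at(bay), key_at(k1,lab), locked(d_dock_hall), open(d_bay_lab), open(d_kitchen_bay)}

== RESULT ==
["at(bay)", "key_at(k1,lab)", "locked(d_dock_hall)", "open(d_bay_lab)", "open(d_kitchen_bay)"]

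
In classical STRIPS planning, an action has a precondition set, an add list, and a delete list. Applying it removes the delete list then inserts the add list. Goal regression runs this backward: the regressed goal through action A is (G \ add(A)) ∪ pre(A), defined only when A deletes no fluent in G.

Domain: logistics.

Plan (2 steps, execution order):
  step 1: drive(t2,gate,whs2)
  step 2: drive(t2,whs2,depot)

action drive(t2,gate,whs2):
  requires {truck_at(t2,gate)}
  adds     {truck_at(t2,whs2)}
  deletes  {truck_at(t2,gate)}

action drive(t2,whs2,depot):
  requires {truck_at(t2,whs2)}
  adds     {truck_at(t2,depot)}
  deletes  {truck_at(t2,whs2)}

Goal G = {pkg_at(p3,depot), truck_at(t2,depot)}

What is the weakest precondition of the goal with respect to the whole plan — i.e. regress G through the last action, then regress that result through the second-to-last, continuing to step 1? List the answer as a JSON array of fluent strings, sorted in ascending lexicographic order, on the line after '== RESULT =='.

Work backward from the goal:
  through step 2 (drive(t2,whs2,depot)): drop {truck_at(t2,depot)}, keep {pkg_at(p3,depot)}, require {truck_at(t2,whs2)}
    → {pkg_at(p3,depot), truck_at(t2,whs2)}
  through step 1 (drive(t2,gate,whs2)): drop {truck_at(t2,whs2)}, keep {pkg_at(p3,depot)}, require {truck_at(t2,gate)}
    → {pkg_at(p3,depot), truck_at(t2,gate)}

== RESULT ==
["pkg_at(p3,depot)", "truck_at(t2,gate)"]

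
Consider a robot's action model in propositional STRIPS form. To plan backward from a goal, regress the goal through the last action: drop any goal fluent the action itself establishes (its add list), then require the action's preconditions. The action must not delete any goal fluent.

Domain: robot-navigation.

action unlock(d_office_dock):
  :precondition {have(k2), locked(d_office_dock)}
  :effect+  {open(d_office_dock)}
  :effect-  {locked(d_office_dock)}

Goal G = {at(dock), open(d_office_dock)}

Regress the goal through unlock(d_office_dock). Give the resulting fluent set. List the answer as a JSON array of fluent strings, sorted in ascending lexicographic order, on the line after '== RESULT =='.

Regress:
  G ∩ del = {}  (empty — regression defined)
  G \ add = {at(dock), open(d_office_dock)} \ {open(d_office_dock)} = {at(dock)}
  ∪ pre   = {at(dock)} ∪ {have(k2), locked(d_office_dock)}
          = {at(dock), have(k2), locked(d_office_dock)}

== RESULT ==
["at(dock)", "have(k2)", "locked(d_office_dock)"]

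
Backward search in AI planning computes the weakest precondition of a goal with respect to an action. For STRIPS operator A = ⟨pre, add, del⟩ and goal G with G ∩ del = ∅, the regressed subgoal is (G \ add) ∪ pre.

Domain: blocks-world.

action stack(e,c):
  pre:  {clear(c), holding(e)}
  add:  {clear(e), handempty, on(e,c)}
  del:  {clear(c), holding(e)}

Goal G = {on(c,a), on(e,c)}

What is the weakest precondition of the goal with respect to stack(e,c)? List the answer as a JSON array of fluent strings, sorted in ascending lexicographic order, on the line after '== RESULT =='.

Compute (G \ add) ∪ pre:
  G ∩ del = {}  (empty — regression defined)
  G \ add = {on(c,a), on(e,c)} \ {clear(e), handempty, on(e,c)} = {on(c,a)}
  ∪ pre   = {on(c,a)} ∪ {clear(c), holding(e)}
          = {clear(c), holding(e), on(c,a)}

== RESULT ==
["clear(c)", "holding(e)", "on(c,a)"]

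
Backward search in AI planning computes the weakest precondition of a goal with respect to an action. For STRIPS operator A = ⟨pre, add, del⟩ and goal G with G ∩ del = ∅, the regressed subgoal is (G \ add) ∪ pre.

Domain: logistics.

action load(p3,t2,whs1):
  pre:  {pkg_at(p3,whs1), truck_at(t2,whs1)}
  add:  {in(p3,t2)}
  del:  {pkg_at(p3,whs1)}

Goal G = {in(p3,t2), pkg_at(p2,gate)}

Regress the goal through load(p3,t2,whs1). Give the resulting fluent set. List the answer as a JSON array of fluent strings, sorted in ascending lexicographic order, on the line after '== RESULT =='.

Regress:
  G ∩ del = {}  (empty — regression defined)
  G \ add = {in(p3,t2), pkg_at(p2,gate)} \ {in(p3,t2)} = {pkg_at(p2,gate)}
  ∪ pre   = {pkg_at(p2,gate)} ∪ {pkg_at(p3,whs1), truck_at(t2,whs1)}
          = {pkg_at(p2,gate), pkg_at(p3,whs1), truck_at(t2,whs1)}

== RESULT ==
["pkg_at(p2,gate)", "pkg_at(p3,whs1)", "truck_at(t2,whs1)"]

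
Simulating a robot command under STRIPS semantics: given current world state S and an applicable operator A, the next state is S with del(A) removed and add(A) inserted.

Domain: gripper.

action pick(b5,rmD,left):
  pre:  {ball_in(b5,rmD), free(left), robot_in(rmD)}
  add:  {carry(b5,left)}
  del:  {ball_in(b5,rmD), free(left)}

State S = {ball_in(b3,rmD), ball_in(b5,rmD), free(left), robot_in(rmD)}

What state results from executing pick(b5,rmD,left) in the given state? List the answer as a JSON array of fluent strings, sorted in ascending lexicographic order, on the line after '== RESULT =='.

Compute (S \ del) ∪ add:
  pre ⊆ S: {ball_in(b5,rmD), free(left), robot_in(rmD)} ⊆ S  — applicable
  S \ del = {ball_in(b3,rmD), robot_in(rmD)}
  ∪ add   = {ball_in(b3,rmD), carry(b5,left), robot_in(rmD)}

== RESULT ==
["ball_in(b3,rmD)", "carry(b5,left)", "robot_in(rmD)"]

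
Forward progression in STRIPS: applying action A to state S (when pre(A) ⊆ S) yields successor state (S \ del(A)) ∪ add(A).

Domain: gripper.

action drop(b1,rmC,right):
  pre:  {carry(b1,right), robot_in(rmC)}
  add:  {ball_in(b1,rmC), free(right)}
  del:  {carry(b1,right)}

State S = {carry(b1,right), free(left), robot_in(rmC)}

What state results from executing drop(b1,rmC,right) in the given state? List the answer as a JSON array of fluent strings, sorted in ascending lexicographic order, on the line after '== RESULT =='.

Progress:
  pre ⊆ S: {carry(b1,right), robot_in(rmC)} ⊆ S  — applicable
  S \ del = {free(left), robot_in(rmC)}
  ∪ add   = {ball_in(b1,rmC), free(left), free(right), robot_in(rmC)}

== RESULT ==
["ball_in(b1,rmC)", "free(left)", "free(right)", "robot_in(rmC)"]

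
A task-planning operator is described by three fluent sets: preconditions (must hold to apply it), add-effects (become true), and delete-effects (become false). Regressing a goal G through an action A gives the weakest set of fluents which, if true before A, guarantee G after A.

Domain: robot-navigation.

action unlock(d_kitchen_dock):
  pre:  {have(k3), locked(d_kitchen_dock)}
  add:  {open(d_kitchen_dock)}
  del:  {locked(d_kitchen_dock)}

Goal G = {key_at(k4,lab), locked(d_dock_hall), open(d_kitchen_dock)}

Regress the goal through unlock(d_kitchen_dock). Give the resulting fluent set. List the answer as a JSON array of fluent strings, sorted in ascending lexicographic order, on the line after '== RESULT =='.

Regress:
  G ∩ del = {}  (empty — regression defined)
  G \ add = {key_at(k4,lab), locked(d_dock_hall), open(d_kitchen_dock)} \ {open(d_kitchen_dock)} = {key_at(k4,lab), locked(d_dock_hall)}
  ∪ pre   = {key_at(k4,lab), locked(d_dock_hall)} ∪ {have(k3), locked(d_kitchen_dock)}
          = {have(k3), key_at(k4,lab), locked(d_dock_hall), locked(d_kitchen_dock)}

== RESULT ==
["have(k3)", "key_at(k4,lab)", "locked(d_dock_hall)", "locked(d_kitchen_dock)"]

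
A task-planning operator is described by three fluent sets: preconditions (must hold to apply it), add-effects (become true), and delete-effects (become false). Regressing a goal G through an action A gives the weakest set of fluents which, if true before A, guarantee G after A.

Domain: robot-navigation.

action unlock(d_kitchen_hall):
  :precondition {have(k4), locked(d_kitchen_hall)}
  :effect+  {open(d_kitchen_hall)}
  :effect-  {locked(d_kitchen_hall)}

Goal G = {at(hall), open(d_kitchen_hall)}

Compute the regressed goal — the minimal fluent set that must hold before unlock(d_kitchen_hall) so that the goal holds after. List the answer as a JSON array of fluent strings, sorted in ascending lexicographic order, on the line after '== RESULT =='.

Regress:
  G ∩ del = {}  (empty — regression defined)
  G \ add = {at(hall), open(d_kitchen_hall)} \ {open(d_kitchen_hall)} = {at(hall)}
  ∪ pre   = {at(hall)} ∪ {have(k4), locked(d_kitchen_hall)}
          = {at(hall), have(k4), locked(d_kitchen_hall)}

== RESULT ==
["at(hall)", "have(k4)", "locked(d_kitchen_hall)"]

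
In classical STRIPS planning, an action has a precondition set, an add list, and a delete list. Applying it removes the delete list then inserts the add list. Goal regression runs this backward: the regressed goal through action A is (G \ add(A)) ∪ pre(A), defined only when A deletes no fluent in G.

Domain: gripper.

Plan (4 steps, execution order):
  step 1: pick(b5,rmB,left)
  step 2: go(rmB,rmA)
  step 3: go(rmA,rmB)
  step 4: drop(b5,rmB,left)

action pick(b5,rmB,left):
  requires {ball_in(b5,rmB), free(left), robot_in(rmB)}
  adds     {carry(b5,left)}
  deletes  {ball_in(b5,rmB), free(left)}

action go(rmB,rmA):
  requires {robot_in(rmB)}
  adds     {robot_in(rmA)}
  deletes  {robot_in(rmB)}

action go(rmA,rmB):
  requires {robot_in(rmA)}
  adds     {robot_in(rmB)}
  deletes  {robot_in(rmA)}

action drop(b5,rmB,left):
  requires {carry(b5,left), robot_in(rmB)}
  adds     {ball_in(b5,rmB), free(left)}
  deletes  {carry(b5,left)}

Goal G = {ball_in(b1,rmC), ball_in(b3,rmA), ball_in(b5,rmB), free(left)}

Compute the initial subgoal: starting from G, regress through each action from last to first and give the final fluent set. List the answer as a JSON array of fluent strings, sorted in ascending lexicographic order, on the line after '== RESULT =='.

Work backward from the goal:
  through step 4 (drop(b5,rmB,left)): drop {ball_in(b5,rmB), free(left)}, keep {ball_in(b1,rmC), ball_in(b3,rmA)}, require {carry(b5,left), robot_in(rmB)}
    → {ball_in(b1,rmC), ball_in(b3,rmA), carry(b5,left), robot_in(rmB)}
  through step 3 (go(rmA,rmB)): drop {robot_in(rmB)}, keep {ball_in(b1,rmC), ball_in(b3,rmA), carry(b5,left)}, require {robot_in(rmA)}
    → {ball_in(b1,rmC), ball_in(b3,rmA), carry(b5,left), robot_in(rmA)}
  through step 2 (go(rmB,rmA)): drop {robot_in(rmA)}, keep {ball_in(b1,rmC), ball_in(b3,rmA), carry(b5,left)}, require {robot_in(rmB)}
    → {ball_in(b1,rmC), ball_in(b3,rmA), carry(b5,left), robot_in(rmB)}
  through step 1 (pick(b5,rmB,left)): drop {carry(b5,left)}, keep {ball_in(b1,rmC), ball_in(b3,rmA), robot_in(rmB)}, require {ball_in(b5,rmB), free(left), robot_in(rmB)}
    → {ball_in(b1,rmC), ball_in(b3,rmA), ball_in(b5,rmB), free(left), robot_in(rmB)}

== RESULT ==
["ball_in(b1,rmC)", "ball_in(b3,rmA)", "ball_in(b5,rmB)", "free(left)", "robot_in(rmB)"]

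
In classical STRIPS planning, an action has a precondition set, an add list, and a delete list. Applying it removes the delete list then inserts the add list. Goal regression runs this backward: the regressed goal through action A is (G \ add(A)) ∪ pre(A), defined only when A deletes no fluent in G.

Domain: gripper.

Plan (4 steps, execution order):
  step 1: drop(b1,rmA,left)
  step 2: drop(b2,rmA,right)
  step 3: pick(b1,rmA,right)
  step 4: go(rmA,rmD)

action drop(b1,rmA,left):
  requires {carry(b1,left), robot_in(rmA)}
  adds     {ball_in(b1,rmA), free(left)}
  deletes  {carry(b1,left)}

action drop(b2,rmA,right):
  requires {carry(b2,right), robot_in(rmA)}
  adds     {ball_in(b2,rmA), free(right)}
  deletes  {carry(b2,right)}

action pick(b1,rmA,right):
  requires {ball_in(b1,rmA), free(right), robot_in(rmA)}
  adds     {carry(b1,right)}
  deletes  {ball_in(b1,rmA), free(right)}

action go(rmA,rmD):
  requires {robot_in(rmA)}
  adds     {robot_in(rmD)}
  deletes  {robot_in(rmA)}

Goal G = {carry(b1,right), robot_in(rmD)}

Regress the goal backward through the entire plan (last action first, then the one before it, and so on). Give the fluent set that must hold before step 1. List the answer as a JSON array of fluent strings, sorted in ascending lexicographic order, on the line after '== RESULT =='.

Work backward from the goal:
  through step 4 (go(rmA,rmD)): drop {robot_in(rmD)}, keep {carry(b1,right)}, require {robot_in(rmA)}
    → {carry(b1,right), robot_in(rmA)}
  through step 3 (pick(b1,rmA,right)): drop {carry(b1,right)}, keep {robot_in(rmA)}, require {ball_in(b1,rmA), free(right), robot_in(rmA)}
    → {ball_in(b1,rmA), free(right), robot_in(rmA)}
  through step 2 (drop(b2,rmA,right)): drop {free(right)}, keep {ball_in(b1,rmA), robot_in(rmA)}, require {carry(b2,right), robot_in(rmA)}
    → {ball_in(b1,rmA), carry(b2,right), robot_in(rmA)}
  through step 1 (drop(b1,rmA,left)): drop {ball_in(b1,rmA)}, keep {carry(b2,right), robot_in(rmA)}, require {carry(b1,left), robot_in(rmA)}
    → {carry(b1,left), carry(b2,right), robot_in(rmA)}

== RESULT ==
["carry(b1,left)", "carry(b2,right)", "robot_in(rmA)"]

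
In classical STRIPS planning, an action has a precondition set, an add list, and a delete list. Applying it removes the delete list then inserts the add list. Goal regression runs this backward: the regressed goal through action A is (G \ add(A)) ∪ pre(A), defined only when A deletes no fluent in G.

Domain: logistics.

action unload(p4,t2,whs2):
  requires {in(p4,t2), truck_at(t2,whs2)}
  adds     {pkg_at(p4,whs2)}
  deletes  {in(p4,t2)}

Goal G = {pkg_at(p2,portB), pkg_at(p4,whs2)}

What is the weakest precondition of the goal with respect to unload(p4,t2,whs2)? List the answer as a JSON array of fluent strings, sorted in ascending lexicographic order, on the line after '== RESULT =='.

Compute (G \ add) ∪ pre:
  G ∩ del = {}  (empty — regression defined)
  G \ add = {pkg_at(p2,portB), pkg_at(p4,whs2)} \ {pkg_at(p4,whs2)} = {pkg_at(p2,portB)}
  ∪ pre   = {pkg_at(p2,portB)} ∪ {in(p4,t2), truck_at(t2,whs2)}
          = {in(p4,t2), pkg_at(p2,portB), truck_at(t2,whs2)}

== RESULT ==
["in(p4,t2)", "pkg_at(p2,portB)", "truck_at(t2,whs2)"]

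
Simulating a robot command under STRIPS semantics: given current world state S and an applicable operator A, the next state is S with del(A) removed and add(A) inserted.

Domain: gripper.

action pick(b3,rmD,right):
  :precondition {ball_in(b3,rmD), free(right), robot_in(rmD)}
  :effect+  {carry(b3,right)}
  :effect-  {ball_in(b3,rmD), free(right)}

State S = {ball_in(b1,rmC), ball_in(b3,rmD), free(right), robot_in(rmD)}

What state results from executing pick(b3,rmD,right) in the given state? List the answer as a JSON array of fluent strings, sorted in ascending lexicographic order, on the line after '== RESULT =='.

Compute (S \ del) ∪ add:
  pre ⊆ S: {ball_in(b3,rmD), free(right), robot_in(rmD)} ⊆ S  — applicable
  S \ del = {ball_in(b1,rmC), robot_in(rmD)}
  ∪ add   = {ball_in(b1,rmC), carry(b3,right), robot_in(rmD)}

== RESULT ==
["ball_in(b1,rmC)", "carry(b3,right)", "robot_in(rmD)"]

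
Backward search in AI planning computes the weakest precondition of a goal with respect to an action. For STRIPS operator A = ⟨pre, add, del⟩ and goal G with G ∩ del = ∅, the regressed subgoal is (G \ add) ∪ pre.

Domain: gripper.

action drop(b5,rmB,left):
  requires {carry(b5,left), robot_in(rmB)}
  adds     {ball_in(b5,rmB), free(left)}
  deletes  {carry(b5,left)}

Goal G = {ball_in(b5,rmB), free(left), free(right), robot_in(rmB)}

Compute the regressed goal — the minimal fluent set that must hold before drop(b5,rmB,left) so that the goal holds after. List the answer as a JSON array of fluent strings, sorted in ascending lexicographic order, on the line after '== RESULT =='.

Regress:
  G ∩ del = {}  (empty — regression defined)
  G \ add = {ball_in(b5,rmB), free(left), free(right), robot_in(rmB)} \ {ball_in(b5,rmB), free(left)} = {free(right), robot_in(rmB)}
  ∪ pre   = {free(right), robot_in(rmB)} ∪ {carry(b5,left), robot_in(rmB)}
          = {carry(b5,left), free(right), robot_in(rmB)}

== RESULT ==
["carry(b5,left)", "free(right)", "robot_in(rmB)"]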